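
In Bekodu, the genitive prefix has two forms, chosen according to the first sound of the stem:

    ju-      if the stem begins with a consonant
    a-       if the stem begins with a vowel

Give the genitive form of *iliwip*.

*iliwip* — first sound /i/ (a vowel) → a- → *ailiwip*.

ailiwip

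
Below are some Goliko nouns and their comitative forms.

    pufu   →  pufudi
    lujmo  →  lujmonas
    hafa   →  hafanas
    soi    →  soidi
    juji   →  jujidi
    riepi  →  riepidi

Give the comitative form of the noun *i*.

The suffix is conditioned by the last vowel: -di when the last vowel of the stem is a high vowel (*pufu*, *soi*, *juji*, *riepi*); -nas when the last vowel of the stem is a non-high vowel (*lujmo*, *hafa*).
The last vowel of *i* is /i/, which is a high vowel, so the suffix is -di, giving *idi*.

idi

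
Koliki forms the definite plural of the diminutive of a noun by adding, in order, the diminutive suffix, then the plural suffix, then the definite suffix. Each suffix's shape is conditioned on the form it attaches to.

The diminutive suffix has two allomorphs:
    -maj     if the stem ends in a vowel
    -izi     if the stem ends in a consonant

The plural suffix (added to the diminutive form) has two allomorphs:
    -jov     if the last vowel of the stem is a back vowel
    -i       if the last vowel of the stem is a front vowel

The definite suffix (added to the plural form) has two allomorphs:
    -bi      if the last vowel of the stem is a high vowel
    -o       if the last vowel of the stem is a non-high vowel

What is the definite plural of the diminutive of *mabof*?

*mabof*: final sound = /f/, a consonant → -izi → *mabofizi*.
Since the last vowel of the diminutive form *mabofizi* is /i/ (a front vowel), it takes -i, giving *mabofizii*.
The plural form *mabofizii* — last vowel /i/ (a high vowel) → -bi → *mabofiziibi*.

mabofiziibi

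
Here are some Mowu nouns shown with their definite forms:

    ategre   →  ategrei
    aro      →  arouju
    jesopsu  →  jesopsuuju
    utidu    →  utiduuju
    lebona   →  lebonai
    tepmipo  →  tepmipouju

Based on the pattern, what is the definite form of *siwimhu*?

siwimhuuju

The suffix is conditioned by the last vowel: -uju when the last vowel of the stem is a rounded vowel (*aro*, *jesopsu*, *utidu*, *tepmipo*); -i when the last vowel of the stem is an unrounded vowel (*ategre*, *lebona*).
The last vowel of *siwimhu* is /u/, which is a rounded vowel, so the suffix is -uju, giving *siwimhuuju*.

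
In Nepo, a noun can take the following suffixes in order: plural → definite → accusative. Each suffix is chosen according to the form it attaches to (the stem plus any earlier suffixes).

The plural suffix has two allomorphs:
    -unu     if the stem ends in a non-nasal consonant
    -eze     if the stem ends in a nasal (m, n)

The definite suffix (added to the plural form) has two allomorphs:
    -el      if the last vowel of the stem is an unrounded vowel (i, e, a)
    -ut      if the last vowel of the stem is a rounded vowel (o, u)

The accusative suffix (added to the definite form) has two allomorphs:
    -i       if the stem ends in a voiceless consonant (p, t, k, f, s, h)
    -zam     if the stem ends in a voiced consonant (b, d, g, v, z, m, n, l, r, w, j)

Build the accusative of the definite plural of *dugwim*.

*dugwim* — final consonant /m/ (a nasal) → -eze → *dugwimeze*.
The plural form *dugwimeze* — last vowel /e/ (an unrounded vowel) → -el → *dugwimezeel*.
Since the final consonant of the definite form *dugwimezeel* is /l/ (voiced), it takes -zam, giving *dugwimezeelzam*.

dugwimezeelzam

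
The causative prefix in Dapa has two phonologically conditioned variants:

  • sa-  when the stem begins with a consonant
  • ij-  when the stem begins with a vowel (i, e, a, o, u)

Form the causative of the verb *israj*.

The first sound of *israj* is /i/, which is a vowel, so the prefix is ij-, giving *ijisraj*.

ijisraj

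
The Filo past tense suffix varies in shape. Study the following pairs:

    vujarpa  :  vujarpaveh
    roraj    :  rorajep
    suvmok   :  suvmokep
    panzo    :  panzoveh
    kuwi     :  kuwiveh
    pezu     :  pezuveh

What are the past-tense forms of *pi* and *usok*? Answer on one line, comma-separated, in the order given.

piveh, usokep

The pattern is consonant vs. vowel: -ep when the stem ends in a consonant (*roraj*, *suvmok*); -veh when the stem ends in a vowel (*vujarpa*, *panzo*, *kuwi*, *pezu*).
Since the final sound of *pi* is /i/ (a vowel), it takes -veh, giving *piveh*.
The final sound of *usok* is /k/, which is a consonant, so the suffix is -ep, giving *usokep*.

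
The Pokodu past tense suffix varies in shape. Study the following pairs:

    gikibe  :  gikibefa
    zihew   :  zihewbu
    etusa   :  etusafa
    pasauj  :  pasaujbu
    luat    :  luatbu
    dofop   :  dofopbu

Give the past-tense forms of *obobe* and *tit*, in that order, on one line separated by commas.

obobefa, titbu

Looking at the final sound of each stem: -bu when the stem ends in a consonant (*zihew*, *pasauj*, *luat*, *dofop*); -fa when the stem ends in a vowel (*gikibe*, *etusa*).
*obobe*: final sound = /e/, a vowel → -fa → *obobefa*.
*tit*: final sound = /t/, a consonant → -bu → *titbu*.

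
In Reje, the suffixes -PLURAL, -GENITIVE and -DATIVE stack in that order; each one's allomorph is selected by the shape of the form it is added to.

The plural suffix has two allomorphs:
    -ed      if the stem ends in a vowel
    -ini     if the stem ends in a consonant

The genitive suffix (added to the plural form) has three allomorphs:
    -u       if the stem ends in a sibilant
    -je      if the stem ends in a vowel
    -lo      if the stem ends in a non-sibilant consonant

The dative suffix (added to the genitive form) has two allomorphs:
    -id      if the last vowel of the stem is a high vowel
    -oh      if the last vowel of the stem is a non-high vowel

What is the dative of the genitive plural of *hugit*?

*hugit* — final sound /t/ (a consonant) → -ini → *hugitini*.
The plural form *hugitini* — final sound /i/ (a vowel) → -je → *hugitinije*.
The genitive form *hugitinije*: last vowel = /e/, a non-high vowel → -oh → *hugitinijeoh*.

hugitinijeoh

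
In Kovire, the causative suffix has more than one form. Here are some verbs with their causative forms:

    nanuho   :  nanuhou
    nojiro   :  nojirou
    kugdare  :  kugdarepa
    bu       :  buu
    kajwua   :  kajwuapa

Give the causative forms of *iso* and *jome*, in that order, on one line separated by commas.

isou, jomepa

The alternation tracks the last vowel of the stem — -u when the last vowel of the stem is a rounded vowel (*nanuho*, *nojiro*, *bu*); -pa when the last vowel of the stem is an unrounded vowel (*kugdare*, *kajwua*).
The last vowel of *iso* is /o/, which is a rounded vowel, so the suffix is -u, giving *isou*.
Since the last vowel of *jome* is /e/ (an unrounded vowel), it takes -pa, giving *jomepa*.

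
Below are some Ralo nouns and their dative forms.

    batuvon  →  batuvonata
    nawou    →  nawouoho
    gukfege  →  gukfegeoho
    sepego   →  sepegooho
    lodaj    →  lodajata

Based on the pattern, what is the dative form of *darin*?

The pattern is consonant vs. vowel: -ata when the stem ends in a consonant (*batuvon*, *lodaj*); -oho when the stem ends in a vowel (*nawou*, *gukfege*, *sepego*).
Since the final sound of *darin* is /n/ (a consonant), it takes -ata, giving *darinata*.

darinata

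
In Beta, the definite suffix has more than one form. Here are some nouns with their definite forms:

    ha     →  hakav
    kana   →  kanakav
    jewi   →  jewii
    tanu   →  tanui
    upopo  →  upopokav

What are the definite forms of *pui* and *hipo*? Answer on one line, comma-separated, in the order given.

puii, hipokav

The pattern is height harmony: -i when the last vowel of the stem is a high vowel (*jewi*, *tanu*); -kav when the last vowel of the stem is a non-high vowel (*ha*, *kana*, *upopo*).
*pui* — last vowel /i/ (a high vowel) → -i → *puii*.
Since the last vowel of *hipo* is /o/ (a non-high vowel), it takes -kav, giving *hipokav*.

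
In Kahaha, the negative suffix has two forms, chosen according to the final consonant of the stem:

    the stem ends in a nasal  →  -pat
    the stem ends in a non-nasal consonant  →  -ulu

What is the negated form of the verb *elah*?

The final consonant of *elah* is /h/, which is non-nasal, so the suffix is -ulu, giving *elahulu*.

elahulu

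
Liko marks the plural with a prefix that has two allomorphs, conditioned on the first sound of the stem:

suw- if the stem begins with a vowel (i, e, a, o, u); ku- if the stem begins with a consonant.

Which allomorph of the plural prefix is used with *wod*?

ku-

The first sound of *wod* is /w/, which is a consonant, so the prefix is ku-.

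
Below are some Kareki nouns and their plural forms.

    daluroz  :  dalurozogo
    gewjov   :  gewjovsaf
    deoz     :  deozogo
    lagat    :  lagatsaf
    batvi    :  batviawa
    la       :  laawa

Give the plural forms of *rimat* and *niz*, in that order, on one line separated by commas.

rimatsaf, nizogo

The alternation tracks the final sound of the stem — -ogo when the stem ends in a sibilant (*daluroz*, *deoz*); -saf when the stem ends in a non-sibilant consonant (*gewjov*, *lagat*); -awa when the stem ends in a vowel (*batvi*, *la*).
The final sound of *rimat* is /t/, which is a non-sibilant consonant, so the suffix is -saf, giving *rimatsaf*.
The final sound of *niz* is /z/, which is a sibilant, so the suffix is -ogo, giving *nizogo*.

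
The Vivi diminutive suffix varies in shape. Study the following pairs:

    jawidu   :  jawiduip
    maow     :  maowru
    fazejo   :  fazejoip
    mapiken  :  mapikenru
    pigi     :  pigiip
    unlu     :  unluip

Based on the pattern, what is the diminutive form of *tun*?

tunru

The suffix is conditioned by the final sound: -ru when the stem ends in a consonant (*maow*, *mapiken*); -ip when the stem ends in a vowel (*jawidu*, *fazejo*, *pigi*, *unlu*).
*tun* — final sound /n/ (a consonant) → -ru → *tunru*.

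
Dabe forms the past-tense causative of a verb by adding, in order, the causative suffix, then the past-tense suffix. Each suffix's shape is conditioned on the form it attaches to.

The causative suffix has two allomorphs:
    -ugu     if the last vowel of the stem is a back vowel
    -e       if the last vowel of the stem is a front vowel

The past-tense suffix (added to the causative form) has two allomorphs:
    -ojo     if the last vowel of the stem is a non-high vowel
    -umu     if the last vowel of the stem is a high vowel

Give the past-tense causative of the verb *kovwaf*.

kovwafuguumu

Since the last vowel of *kovwaf* is /a/ (a back vowel), it takes -ugu, giving *kovwafugu*.
The causative form *kovwafugu*: last vowel = /u/, a high vowel → -umu → *kovwafuguumu*.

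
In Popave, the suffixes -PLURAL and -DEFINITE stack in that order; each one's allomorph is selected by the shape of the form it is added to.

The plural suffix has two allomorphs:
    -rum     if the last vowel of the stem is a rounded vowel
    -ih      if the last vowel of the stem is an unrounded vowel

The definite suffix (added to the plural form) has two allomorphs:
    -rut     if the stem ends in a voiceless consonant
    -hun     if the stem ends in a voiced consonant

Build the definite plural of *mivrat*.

Since the last vowel of *mivrat* is /a/ (an unrounded vowel), it takes -ih, giving *mivratih*.
The final consonant of the plural form *mivratih* is /h/, which is voiceless, so the definite suffix is -rut, giving *mivratihrut*.

mivratihrut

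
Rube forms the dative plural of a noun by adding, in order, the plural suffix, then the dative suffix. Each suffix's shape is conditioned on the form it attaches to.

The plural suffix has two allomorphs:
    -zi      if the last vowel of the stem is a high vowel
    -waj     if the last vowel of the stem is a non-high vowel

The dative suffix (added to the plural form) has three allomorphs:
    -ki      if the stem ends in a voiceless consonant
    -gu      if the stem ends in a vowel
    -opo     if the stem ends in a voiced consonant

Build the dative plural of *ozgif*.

Since the last vowel of *ozgif* is /i/ (a high vowel), it takes -zi, giving *ozgifzi*.
The final sound of the plural form *ozgifzi* is /i/, which is a vowel, so the dative suffix is -gu, giving *ozgifzigu*.

ozgifzigu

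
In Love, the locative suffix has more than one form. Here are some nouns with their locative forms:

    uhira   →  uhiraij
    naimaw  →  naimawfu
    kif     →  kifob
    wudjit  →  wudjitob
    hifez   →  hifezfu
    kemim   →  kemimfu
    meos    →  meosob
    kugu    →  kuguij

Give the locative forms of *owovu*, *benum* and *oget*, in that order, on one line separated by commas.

The suffix is conditioned by the final sound: -ob when the stem ends in a voiceless consonant (*kif*, *wudjit*, *meos*); -fu when the stem ends in a voiced consonant (*naimaw*, *hifez*, *kemim*); -ij when the stem ends in a vowel (*uhira*, *kugu*).
*owovu* — final sound /u/ (a vowel) → -ij → *owovuij*.
Since the final sound of *benum* is /m/ (a voiced consonant), it takes -fu, giving *benumfu*.
*oget* — final sound /t/ (a voiceless consonant) → -ob → *ogetob*.

owovuij, benumfu, ogetob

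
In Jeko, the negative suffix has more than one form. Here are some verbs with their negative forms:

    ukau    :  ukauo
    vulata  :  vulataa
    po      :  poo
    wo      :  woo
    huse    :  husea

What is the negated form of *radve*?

The suffix is conditioned by the last vowel: -o when the last vowel of the stem is a rounded vowel (*ukau*, *po*, *wo*); -a when the last vowel of the stem is an unrounded vowel (*vulata*, *huse*).
*radve* — last vowel /e/ (an unrounded vowel) → -a → *radvea*.

radvea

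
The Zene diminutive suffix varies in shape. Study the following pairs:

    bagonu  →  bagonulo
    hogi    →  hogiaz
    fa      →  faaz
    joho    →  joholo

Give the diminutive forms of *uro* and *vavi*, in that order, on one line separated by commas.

urolo, vaviaz

The pattern is rounding harmony: -lo when the last vowel of the stem is a rounded vowel (*bagonu*, *joho*); -az when the last vowel of the stem is an unrounded vowel (*hogi*, *fa*).
The last vowel of *uro* is /o/, which is a rounded vowel, so the suffix is -lo, giving *urolo*.
*vavi*: last vowel = /i/, an unrounded vowel → -az → *vaviaz*.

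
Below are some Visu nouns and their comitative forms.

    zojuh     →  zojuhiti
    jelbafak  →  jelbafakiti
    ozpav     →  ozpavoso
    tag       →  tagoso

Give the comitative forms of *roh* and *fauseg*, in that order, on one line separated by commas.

The suffix is conditioned by the final consonant: -iti when the stem ends in a voiceless consonant (*zojuh*, *jelbafak*); -oso when the stem ends in a voiced consonant (*ozpav*, *tag*).
Since the final consonant of *roh* is /h/ (voiceless), it takes -iti, giving *rohiti*.
Since the final consonant of *fauseg* is /g/ (voiced), it takes -oso, giving *fausegoso*.

rohiti, fausegoso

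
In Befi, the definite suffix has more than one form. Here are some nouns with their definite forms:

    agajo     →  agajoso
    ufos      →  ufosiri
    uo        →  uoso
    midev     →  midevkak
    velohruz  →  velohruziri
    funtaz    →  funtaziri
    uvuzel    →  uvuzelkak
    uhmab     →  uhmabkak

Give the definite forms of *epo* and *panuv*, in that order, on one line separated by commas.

The suffix is conditioned by the final sound: -iri when the stem ends in a sibilant (*ufos*, *velohruz*, *funtaz*); -kak when the stem ends in a non-sibilant consonant (*midev*, *uvuzel*, *uhmab*); -so when the stem ends in a vowel (*agajo*, *uo*).
The final sound of *epo* is /o/, which is a vowel, so the suffix is -so, giving *eposo*.
*panuv*: final sound = /v/, a non-sibilant consonant → -kak → *panuvkak*.

eposo, panuvkak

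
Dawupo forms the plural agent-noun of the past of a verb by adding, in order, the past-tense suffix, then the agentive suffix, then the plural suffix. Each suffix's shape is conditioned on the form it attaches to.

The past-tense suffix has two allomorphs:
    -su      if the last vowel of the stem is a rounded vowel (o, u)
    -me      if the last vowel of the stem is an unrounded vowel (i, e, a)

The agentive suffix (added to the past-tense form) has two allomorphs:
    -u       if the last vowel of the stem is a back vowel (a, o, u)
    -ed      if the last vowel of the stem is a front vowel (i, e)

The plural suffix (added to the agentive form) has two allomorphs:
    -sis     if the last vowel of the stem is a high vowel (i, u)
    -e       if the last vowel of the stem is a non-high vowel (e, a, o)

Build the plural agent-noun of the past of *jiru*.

jirusuusis

Since the last vowel of *jiru* is /u/ (a rounded vowel), it takes -su, giving *jirusu*.
The past-tense form *jirusu*: last vowel = /u/, a back vowel → -u → *jirusuu*.
The agentive form *jirusuu* — last vowel /u/ (a high vowel) → -sis → *jirusuusis*.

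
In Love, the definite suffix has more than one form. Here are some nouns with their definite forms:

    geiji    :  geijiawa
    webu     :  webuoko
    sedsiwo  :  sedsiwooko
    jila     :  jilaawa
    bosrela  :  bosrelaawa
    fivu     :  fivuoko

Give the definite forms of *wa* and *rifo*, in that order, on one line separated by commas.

waawa, rifooko

Looking at the last vowel of each stem: -oko when the last vowel of the stem is a rounded vowel (*webu*, *sedsiwo*, *fivu*); -awa when the last vowel of the stem is an unrounded vowel (*geiji*, *jila*, *bosrela*).
The last vowel of *wa* is /a/, which is an unrounded vowel, so the suffix is -awa, giving *waawa*.
*rifo* — last vowel /o/ (a rounded vowel) → -oko → *rifooko*.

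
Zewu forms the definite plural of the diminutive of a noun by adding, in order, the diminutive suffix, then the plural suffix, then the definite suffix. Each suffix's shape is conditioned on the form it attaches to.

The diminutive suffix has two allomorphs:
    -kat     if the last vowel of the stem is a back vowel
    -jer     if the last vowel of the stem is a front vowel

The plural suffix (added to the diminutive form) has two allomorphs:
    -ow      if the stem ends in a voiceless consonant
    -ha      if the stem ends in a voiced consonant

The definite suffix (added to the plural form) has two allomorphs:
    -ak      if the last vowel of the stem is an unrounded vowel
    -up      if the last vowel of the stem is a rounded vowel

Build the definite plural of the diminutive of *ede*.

edejerhaak

*ede*: last vowel = /e/, a front vowel → -jer → *edejer*.
The diminutive form *edejer*: final consonant = /r/, voiced → -ha → *edejerha*.
Since the last vowel of the plural form *edejerha* is /a/ (an unrounded vowel), it takes -ak, giving *edejerhaak*.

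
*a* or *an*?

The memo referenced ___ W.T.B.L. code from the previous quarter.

a

The indefinite article is chosen by the initial *sound* of the following word, not its spelling.
The initialism *W.T.B.L.* is read letter by letter; the first letter, W, is pronounced /ˈdʌbəl.juː/, which begins with a consonant sound.
So the article is *a*: The memo referenced a W.T.B.L. code from the previous quarter.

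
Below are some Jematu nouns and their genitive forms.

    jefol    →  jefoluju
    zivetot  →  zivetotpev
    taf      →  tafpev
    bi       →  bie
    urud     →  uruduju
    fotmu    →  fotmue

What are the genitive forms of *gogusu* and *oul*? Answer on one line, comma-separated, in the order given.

The suffix is conditioned by the final sound: -pev when the stem ends in a voiceless consonant (*zivetot*, *taf*); -uju when the stem ends in a voiced consonant (*jefol*, *urud*); -e when the stem ends in a vowel (*bi*, *fotmu*).
Since the final sound of *gogusu* is /u/ (a vowel), it takes -e, giving *gogusue*.
*oul*: final sound = /l/, a voiced consonant → -uju → *ouluju*.

gogusue, ouluju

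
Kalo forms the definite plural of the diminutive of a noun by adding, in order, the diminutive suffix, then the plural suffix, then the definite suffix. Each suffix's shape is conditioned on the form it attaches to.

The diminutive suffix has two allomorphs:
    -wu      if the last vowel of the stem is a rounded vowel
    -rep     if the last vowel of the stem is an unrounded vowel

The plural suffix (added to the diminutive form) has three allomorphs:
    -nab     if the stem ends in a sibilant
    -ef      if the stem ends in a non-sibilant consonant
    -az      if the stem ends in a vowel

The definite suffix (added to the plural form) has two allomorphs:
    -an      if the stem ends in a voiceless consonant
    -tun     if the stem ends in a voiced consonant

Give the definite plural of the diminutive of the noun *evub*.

evubwuaztun

Since the last vowel of *evub* is /u/ (a rounded vowel), it takes -wu, giving *evubwu*.
The diminutive form *evubwu*: final sound = /u/, a vowel → -az → *evubwuaz*.
The plural form *evubwuaz* — final consonant /z/ (voiced) → -tun → *evubwuaztun*.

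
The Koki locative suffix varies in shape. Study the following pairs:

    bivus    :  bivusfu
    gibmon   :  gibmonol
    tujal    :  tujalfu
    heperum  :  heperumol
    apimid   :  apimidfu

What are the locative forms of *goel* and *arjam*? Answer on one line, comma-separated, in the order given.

goelfu, arjamol

The suffix is conditioned by the final consonant: -ol when the stem ends in a nasal (*gibmon*, *heperum*); -fu when the stem ends in a non-nasal consonant (*bivus*, *tujal*, *apimid*).
The final consonant of *goel* is /l/, which is non-nasal, so the suffix is -fu, giving *goelfu*.
*arjam* — final consonant /m/ (a nasal) → -ol → *arjamol*.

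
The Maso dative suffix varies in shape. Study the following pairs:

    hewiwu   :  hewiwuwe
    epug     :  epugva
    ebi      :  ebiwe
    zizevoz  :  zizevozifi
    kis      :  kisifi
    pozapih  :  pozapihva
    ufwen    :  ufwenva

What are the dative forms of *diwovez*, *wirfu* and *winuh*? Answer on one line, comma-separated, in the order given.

diwovezifi, wirfuwe, winuhva

The suffix is conditioned by the final sound: -ifi when the stem ends in a sibilant (*zizevoz*, *kis*); -va when the stem ends in a non-sibilant consonant (*epug*, *pozapih*, *ufwen*); -we when the stem ends in a vowel (*hewiwu*, *ebi*).
*diwovez*: final sound = /z/, a sibilant → -ifi → *diwovezifi*.
Since the final sound of *wirfu* is /u/ (a vowel), it takes -we, giving *wirfuwe*.
Since the final sound of *winuh* is /h/ (a non-sibilant consonant), it takes -va, giving *winuhva*.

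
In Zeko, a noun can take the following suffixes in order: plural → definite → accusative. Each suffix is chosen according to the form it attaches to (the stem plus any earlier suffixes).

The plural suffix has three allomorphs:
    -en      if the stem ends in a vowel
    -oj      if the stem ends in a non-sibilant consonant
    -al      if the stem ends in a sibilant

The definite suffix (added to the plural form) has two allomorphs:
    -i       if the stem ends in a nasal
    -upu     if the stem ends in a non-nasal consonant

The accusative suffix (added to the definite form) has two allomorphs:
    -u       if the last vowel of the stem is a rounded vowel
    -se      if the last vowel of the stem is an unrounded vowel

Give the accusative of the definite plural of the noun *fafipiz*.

fafipizalupuu

The final sound of *fafipiz* is /z/, which is a sibilant, so the plural suffix is -al, giving *fafipizal*.
The final consonant of the plural form *fafipizal* is /l/, which is non-nasal, so the definite suffix is -upu, giving *fafipizalupu*.
The definite form *fafipizalupu* — last vowel /u/ (a rounded vowel) → -u → *fafipizalupuu*.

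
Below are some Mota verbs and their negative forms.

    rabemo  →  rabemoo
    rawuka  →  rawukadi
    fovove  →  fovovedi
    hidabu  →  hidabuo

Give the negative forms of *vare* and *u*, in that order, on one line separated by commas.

The alternation tracks the last vowel of the stem — -o when the last vowel of the stem is a rounded vowel (*rabemo*, *hidabu*); -di when the last vowel of the stem is an unrounded vowel (*rawuka*, *fovove*).
Since the last vowel of *vare* is /e/ (an unrounded vowel), it takes -di, giving *varedi*.
Since the last vowel of *u* is /u/ (a rounded vowel), it takes -o, giving *uo*.

varedi, uo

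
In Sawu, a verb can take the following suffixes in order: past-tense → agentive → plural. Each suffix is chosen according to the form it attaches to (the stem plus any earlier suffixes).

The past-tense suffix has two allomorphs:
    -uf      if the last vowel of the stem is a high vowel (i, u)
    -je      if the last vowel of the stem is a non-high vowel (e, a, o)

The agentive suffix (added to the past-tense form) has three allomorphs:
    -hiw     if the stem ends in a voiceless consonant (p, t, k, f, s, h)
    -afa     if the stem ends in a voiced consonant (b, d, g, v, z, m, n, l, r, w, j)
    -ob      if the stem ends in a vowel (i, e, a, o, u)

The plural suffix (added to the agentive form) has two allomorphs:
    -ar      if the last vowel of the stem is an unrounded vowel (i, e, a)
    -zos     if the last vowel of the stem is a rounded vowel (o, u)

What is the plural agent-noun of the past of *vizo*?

vizojeobzos

The last vowel of *vizo* is /o/, which is a non-high vowel, so the past-tense suffix is -je, giving *vizoje*.
The past-tense form *vizoje* — final sound /e/ (a vowel) → -ob → *vizojeob*.
The agentive form *vizojeob*: last vowel = /o/, a rounded vowel → -zos → *vizojeobzos*.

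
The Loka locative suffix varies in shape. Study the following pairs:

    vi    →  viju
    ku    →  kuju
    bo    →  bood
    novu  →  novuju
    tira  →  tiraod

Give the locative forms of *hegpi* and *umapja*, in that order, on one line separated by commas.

The alternation tracks the last vowel of the stem — -ju when the last vowel of the stem is a high vowel (*vi*, *ku*, *novu*); -od when the last vowel of the stem is a non-high vowel (*bo*, *tira*).
*hegpi*: last vowel = /i/, a high vowel → -ju → *hegpiju*.
Since the last vowel of *umapja* is /a/ (a non-high vowel), it takes -od, giving *umapjaod*.

hegpiju, umapjaod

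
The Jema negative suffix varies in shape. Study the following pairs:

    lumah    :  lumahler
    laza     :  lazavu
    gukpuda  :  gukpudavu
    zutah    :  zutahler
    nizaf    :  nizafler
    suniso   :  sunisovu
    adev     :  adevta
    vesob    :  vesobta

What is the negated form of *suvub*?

Looking at the final sound of each stem: -ler when the stem ends in a voiceless consonant (*lumah*, *zutah*, *nizaf*); -ta when the stem ends in a voiced consonant (*adev*, *vesob*); -vu when the stem ends in a vowel (*laza*, *gukpuda*, *suniso*).
The final sound of *suvub* is /b/, which is a voiced consonant, so the suffix is -ta, giving *suvubta*.

suvubta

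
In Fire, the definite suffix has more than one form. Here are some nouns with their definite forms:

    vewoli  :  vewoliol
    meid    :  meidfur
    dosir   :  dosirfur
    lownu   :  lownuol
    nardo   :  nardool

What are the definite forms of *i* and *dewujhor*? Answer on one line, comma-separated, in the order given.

iol, dewujhorfur

The suffix is conditioned by the final sound: -fur when the stem ends in a consonant (*meid*, *dosir*); -ol when the stem ends in a vowel (*vewoli*, *lownu*, *nardo*).
*i*: final sound = /i/, a vowel → -ol → *iol*.
Since the final sound of *dewujhor* is /r/ (a consonant), it takes -fur, giving *dewujhorfur*.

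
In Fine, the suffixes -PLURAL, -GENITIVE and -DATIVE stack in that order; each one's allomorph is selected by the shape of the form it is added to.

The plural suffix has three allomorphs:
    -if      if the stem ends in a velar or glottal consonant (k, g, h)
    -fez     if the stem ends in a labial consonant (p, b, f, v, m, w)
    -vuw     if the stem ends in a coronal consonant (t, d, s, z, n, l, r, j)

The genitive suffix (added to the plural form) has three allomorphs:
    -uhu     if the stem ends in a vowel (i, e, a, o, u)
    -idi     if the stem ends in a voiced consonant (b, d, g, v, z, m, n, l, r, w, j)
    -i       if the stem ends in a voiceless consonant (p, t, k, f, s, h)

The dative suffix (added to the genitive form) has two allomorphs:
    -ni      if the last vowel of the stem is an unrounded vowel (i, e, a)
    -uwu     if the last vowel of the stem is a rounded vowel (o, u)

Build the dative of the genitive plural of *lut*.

lutvuwidini

The final consonant of *lut* is /t/, which is coronal, so the plural suffix is -vuw, giving *lutvuw*.
The plural form *lutvuw* — final sound /w/ (a voiced consonant) → -idi → *lutvuwidi*.
Since the last vowel of the genitive form *lutvuwidi* is /i/ (an unrounded vowel), it takes -ni, giving *lutvuwidini*.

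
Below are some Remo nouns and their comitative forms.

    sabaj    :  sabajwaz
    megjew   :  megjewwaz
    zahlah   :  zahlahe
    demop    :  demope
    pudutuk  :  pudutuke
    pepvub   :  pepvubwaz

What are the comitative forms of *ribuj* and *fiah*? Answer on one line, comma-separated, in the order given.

The suffix is conditioned by the final consonant: -e when the stem ends in a voiceless consonant (*zahlah*, *demop*, *pudutuk*); -waz when the stem ends in a voiced consonant (*sabaj*, *megjew*, *pepvub*).
*ribuj* — final consonant /j/ (voiced) → -waz → *ribujwaz*.
Since the final consonant of *fiah* is /h/ (voiceless), it takes -e, giving *fiahe*.

ribujwaz, fiahe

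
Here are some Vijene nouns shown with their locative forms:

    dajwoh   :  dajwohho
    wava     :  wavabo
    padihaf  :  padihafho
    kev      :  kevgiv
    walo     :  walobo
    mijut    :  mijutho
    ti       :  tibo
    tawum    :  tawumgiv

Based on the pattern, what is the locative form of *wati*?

watibo

The suffix is conditioned by the final sound: -ho when the stem ends in a voiceless consonant (*dajwoh*, *padihaf*, *mijut*); -giv when the stem ends in a voiced consonant (*kev*, *tawum*); -bo when the stem ends in a vowel (*wava*, *walo*, *ti*).
*wati*: final sound = /i/, a vowel → -bo → *watibo*.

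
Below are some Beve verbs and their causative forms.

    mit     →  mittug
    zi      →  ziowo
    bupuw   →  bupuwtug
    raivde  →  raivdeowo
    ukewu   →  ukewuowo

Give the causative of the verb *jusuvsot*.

jusuvsottug

Looking at the final sound of each stem: -tug when the stem ends in a consonant (*mit*, *bupuw*); -owo when the stem ends in a vowel (*zi*, *raivde*, *ukewu*).
The final sound of *jusuvsot* is /t/, which is a consonant, so the suffix is -tug, giving *jusuvsottug*.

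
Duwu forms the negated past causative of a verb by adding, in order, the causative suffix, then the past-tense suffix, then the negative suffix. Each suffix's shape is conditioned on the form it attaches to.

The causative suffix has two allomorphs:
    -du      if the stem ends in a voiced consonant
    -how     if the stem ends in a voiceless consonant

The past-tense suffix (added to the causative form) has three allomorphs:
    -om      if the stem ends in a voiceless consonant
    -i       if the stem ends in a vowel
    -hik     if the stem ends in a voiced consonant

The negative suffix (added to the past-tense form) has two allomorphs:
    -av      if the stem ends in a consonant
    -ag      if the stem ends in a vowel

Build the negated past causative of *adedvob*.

*adedvob* — final consonant /b/ (voiced) → -du → *adedvobdu*.
Since the final sound of the causative form *adedvobdu* is /u/ (a vowel), it takes -i, giving *adedvobdui*.
Since the final sound of the past-tense form *adedvobdui* is /i/ (a vowel), it takes -ag, giving *adedvobduiag*.

adedvobduiag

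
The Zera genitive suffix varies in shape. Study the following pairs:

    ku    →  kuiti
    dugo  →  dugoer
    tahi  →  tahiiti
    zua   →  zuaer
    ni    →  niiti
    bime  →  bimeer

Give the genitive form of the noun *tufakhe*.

tufakheer

The pattern is height harmony: -iti when the last vowel of the stem is a high vowel (*ku*, *tahi*, *ni*); -er when the last vowel of the stem is a non-high vowel (*dugo*, *zua*, *bime*).
*tufakhe*: last vowel = /e/, a non-high vowel → -er → *tufakheer*.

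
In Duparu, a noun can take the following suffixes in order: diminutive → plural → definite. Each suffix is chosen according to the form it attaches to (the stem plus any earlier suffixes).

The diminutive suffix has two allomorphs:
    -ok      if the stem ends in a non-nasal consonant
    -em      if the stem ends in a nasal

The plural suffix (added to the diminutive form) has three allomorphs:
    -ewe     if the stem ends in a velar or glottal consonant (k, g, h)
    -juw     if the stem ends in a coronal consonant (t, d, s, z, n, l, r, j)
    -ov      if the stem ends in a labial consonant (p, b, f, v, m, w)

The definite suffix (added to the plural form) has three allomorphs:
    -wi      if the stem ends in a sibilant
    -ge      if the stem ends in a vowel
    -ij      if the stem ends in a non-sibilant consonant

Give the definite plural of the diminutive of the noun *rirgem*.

*rirgem* — final consonant /m/ (a nasal) → -em → *rirgemem*.
The final consonant of the diminutive form *rirgemem* is /m/, which is labial, so the plural suffix is -ov, giving *rirgememov*.
The plural form *rirgememov*: final sound = /v/, a non-sibilant consonant → -ij → *rirgememovij*.

rirgememovij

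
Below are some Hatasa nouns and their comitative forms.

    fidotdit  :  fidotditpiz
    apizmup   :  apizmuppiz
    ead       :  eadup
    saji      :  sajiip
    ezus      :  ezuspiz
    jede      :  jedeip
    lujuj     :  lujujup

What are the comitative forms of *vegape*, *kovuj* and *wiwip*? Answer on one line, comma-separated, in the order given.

Looking at the final sound of each stem: -piz when the stem ends in a voiceless consonant (*fidotdit*, *apizmup*, *ezus*); -up when the stem ends in a voiced consonant (*ead*, *lujuj*); -ip when the stem ends in a vowel (*saji*, *jede*).
The final sound of *vegape* is /e/, which is a vowel, so the suffix is -ip, giving *vegapeip*.
The final sound of *kovuj* is /j/, which is a voiced consonant, so the suffix is -up, giving *kovujup*.
*wiwip*: final sound = /p/, a voiceless consonant → -piz → *wiwippiz*.

vegapeip, kovujup, wiwippiz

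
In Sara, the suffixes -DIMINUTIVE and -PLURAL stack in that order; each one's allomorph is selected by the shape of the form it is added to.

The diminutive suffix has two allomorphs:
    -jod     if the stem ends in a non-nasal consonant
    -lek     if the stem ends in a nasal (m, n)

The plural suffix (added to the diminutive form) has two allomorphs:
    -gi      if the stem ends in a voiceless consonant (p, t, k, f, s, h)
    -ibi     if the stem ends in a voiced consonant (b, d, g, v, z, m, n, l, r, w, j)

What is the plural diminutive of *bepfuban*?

bepfubanlekgi

Since the final consonant of *bepfuban* is /n/ (a nasal), it takes -lek, giving *bepfubanlek*.
The final consonant of the diminutive form *bepfubanlek* is /k/, which is voiceless, so the plural suffix is -gi, giving *bepfubanlekgi*.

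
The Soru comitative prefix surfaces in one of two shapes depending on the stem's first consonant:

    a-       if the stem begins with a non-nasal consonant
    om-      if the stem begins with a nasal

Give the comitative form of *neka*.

omneka

*neka*: first consonant = /n/, a nasal → om- → *omneka*.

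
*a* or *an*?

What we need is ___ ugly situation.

an

The indefinite article is chosen by the initial *sound* of the following word, not its spelling.
*ugly* begins with the sound /ʌ/ (u pronounced /ʌ/) — a vowel sound.
So the article is *an*: What we need is an ugly situation.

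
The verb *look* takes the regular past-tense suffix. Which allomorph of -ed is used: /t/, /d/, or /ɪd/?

The stem *look* ends in a voiceless consonant other than /t/.
The -ed suffix is realized as /ɪd/ after /t, d/; as /t/ after other voiceless consonants; and as /d/ after other voiced sounds.
So -ed on *look* is pronounced /t/.

/t/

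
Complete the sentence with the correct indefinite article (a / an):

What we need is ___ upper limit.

The indefinite article is chosen by the initial *sound* of the following word, not its spelling.
*upper* begins with the sound /ʌ/ (u pronounced /ʌ/) — a vowel sound.
So the article is *an*: What we need is an upper limit.

an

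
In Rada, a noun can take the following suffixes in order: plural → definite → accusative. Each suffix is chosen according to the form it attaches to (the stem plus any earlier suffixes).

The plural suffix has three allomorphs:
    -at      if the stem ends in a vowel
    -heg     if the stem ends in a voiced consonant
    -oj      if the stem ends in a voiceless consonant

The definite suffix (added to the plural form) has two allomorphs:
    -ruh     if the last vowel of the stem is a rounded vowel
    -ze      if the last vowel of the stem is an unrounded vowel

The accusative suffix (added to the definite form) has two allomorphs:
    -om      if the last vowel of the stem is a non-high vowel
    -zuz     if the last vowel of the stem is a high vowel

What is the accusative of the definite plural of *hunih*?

hunihojruhzuz

Since the final sound of *hunih* is /h/ (a voiceless consonant), it takes -oj, giving *hunihoj*.
The last vowel of the plural form *hunihoj* is /o/, which is a rounded vowel, so the definite suffix is -ruh, giving *hunihojruh*.
The definite form *hunihojruh* — last vowel /u/ (a high vowel) → -zuz → *hunihojruhzuz*.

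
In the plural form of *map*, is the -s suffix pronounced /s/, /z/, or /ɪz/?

/s/

The stem *map* ends in a voiceless non-sibilant consonant.
The plural suffix surfaces as /ɪz/ after sibilants, /s/ after other voiceless consonants, and /z/ after other voiced sounds.
So the plural -s on *map* is pronounced /s/.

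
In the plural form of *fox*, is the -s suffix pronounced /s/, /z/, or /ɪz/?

The stem *fox* ends in a sibilant (/s, z, ʃ, ʒ, tʃ, dʒ/).
The plural suffix surfaces as /ɪz/ after sibilants, /s/ after other voiceless consonants, and /z/ after other voiced sounds.
So the plural -s on *fox* is pronounced /ɪz/.

/ɪz/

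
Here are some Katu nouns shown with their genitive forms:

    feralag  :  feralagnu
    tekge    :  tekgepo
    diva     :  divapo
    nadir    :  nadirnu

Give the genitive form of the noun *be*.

The suffix is conditioned by the final sound: -nu when the stem ends in a consonant (*feralag*, *nadir*); -po when the stem ends in a vowel (*tekge*, *diva*).
*be*: final sound = /e/, a vowel → -po → *bepo*.

bepo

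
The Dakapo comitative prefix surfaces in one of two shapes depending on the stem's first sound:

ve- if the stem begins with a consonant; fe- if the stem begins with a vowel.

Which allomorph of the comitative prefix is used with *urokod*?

*urokod*: first sound = /u/, a vowel → fe-.

fe-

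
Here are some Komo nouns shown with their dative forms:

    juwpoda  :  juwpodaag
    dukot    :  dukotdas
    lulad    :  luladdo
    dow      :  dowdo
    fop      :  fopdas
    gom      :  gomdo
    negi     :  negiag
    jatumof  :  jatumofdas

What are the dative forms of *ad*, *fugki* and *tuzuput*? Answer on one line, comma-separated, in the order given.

Looking at the final sound of each stem: -das when the stem ends in a voiceless consonant (*dukot*, *fop*, *jatumof*); -do when the stem ends in a voiced consonant (*lulad*, *dow*, *gom*); -ag when the stem ends in a vowel (*juwpoda*, *negi*).
*ad* — final sound /d/ (a voiced consonant) → -do → *addo*.
*fugki* — final sound /i/ (a vowel) → -ag → *fugkiag*.
The final sound of *tuzuput* is /t/, which is a voiceless consonant, so the suffix is -das, giving *tuzuputdas*.

addo, fugkiag, tuzuputdas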